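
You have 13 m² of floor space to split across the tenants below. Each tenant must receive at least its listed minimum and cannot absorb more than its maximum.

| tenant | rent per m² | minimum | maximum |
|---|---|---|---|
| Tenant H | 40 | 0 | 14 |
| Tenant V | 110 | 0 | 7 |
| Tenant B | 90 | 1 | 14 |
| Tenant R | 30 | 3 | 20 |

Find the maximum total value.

Meeting every minimum uses 0+0+1+3 = 4 m², leaving 9.
Highest rent per m² first: Tenant V 110 > Tenant B 90 > Tenant H 40 > Tenant R 30.
Give Tenant V 7 more to hit its cap of 7 — 2 left.
Only 2 left; Tenant B takes them to reach 3.
Total = 110×7 + 90×3 + 30×3 = 1130.

1130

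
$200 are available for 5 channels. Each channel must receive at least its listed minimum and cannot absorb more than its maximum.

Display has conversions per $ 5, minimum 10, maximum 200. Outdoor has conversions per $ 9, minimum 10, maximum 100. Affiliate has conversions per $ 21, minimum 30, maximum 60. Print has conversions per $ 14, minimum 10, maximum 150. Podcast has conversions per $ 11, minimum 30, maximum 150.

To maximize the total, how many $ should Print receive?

Meeting every minimum uses 10+10+30+10+30 = 90 $, leaving 110.
Rank by conversions per $: Affiliate 21 > Print 14 > Podcast 11 > Outdoor 9 > Display 5.
Affiliate: +30 to 60 (cap) → 80 left.
Print has room for 140 more but only 80 remain, so it gets 90.

90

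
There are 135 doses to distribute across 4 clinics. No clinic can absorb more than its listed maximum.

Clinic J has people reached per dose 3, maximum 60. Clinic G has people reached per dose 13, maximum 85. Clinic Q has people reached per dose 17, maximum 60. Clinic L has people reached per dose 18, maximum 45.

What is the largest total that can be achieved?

2220

Order the clinics by people reached per dose: Clinic L 18 > Clinic Q 17 > Clinic G 13 > Clinic J 3.
Clinic L takes 45 to reach its cap of 45 ; 90 left.
Give Clinic Q 60 to hit its cap of 60 ; 30 left.
Clinic G has room for 85 but only 30 remain, so it gets 30.
Total = 13×30 + 17×60 + 18×45 = 2220.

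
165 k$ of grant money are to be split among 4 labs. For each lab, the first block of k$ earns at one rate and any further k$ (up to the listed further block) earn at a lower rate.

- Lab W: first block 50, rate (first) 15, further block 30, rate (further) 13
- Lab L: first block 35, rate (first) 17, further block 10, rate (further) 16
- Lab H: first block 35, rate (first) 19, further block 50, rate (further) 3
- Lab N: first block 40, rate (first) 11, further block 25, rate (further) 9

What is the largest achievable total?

Rank every tier by rate: Lab H/tier1 19 > Lab L/tier1 17 > Lab L/tier2 16 > Lab W/tier1 15 > Lab W/tier2 13 > Lab N/tier1 11 > Lab N/tier2 9 > Lab H/tier2 3.
Lab H tier1 at 19: fill all 35 → 130 left.
Lab L/tier1 (17): +35 → 95 left.
Lab L tier2 at 16: fill all 10 → 85 left.
Lab W/tier1 (15): +50 → 35 left.
Fill Lab W tier2 block (30 at 13) → 5 left.
5 remain; put them into Lab N tier1 at 11.
Total = 19×35 + 17×35 + 16×10 + 15×50 + 13×30 + 11×5 = 2615.

2615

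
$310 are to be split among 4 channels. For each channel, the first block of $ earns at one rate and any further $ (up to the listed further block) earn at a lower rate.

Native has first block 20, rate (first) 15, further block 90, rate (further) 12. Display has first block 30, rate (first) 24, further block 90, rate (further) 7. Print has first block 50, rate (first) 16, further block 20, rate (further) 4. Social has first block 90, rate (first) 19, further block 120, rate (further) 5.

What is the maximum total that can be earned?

Order all 8 blocks by rate: Display/first 24 > Social/first 19 > Print/first 16 > Native/first 15 > Native/second 12 > Display/second 7 > Social/second 5 > Print/second 4.
Display first at 24: fill all 30 → 280 left.
Social first at 19: fill all 90 → 190 left.
Print/first (16): +50 → 140 left.
Native first at 15: fill all 20 → 120 left.
Native second at 12: fill all 90 → 30 left.
30 remain; put them into Display second at 7.
Total = 24×30 + 19×90 + 16×50 + 15×20 + 12×90 + 7×30 = 4820.

4820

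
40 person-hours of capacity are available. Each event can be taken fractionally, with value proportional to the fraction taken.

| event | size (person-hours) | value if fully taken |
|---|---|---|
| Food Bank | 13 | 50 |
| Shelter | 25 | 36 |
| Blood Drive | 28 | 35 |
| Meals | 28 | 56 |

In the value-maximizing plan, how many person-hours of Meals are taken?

27

Rank by value-to-size ratio: Food Bank 50/13≈3.85, Meals 56/28≈2, Shelter 36/25≈1.44, Blood Drive 35/28≈1.25.
Take all of Food Bank (13 person-hours, value 50) ; 27 person-hours left.
Fill the last 27 person-hours with part of Meals: 27/28 of it earns 54.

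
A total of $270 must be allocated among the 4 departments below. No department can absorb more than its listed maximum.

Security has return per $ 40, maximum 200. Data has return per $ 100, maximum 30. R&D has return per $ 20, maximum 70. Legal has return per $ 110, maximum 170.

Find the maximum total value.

24500

Highest return per $ first: Legal 110 > Data 100 > Security 40 > R&D 20.
Legal takes 170 to reach its cap of 170 → 100 left.
Give Data 30 to hit its cap of 30 → 70 left.
Security: +70 (room for 200) → 70. Pool exhausted.
Total = 40×70 + 100×30 + 110×170 = 24500.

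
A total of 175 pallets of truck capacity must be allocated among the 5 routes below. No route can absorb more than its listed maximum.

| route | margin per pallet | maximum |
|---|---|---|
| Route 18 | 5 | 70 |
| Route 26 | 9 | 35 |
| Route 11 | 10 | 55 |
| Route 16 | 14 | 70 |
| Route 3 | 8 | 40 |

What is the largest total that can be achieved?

1965

Rank by margin per pallet: Route 16 14 > Route 11 10 > Route 26 9 > Route 3 8 > Route 18 5.
Give Route 16 70 to hit its cap of 70 → 105 left.
Route 11 takes 55 to reach its cap of 55 → 50 left.
Route 26: +35 to 35 (cap) → 15 left.
Route 3 has room for 40 but only 15 remain, so it gets 15.
Total = 9×35 + 10×55 + 14×70 + 8×15 = 1965.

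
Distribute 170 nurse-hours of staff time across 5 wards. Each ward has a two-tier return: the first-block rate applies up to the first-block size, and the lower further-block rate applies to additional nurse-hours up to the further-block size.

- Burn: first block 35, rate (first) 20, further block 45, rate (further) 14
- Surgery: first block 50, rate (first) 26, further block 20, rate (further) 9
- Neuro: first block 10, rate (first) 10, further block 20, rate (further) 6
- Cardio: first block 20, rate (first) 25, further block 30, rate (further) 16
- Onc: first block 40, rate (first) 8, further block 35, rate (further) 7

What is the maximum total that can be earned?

Treat each block as its own option and order by rate: Surgery/first 26 > Cardio/first 25 > Burn/first 20 > Cardio/second 16 > Burn/second 14 > Neuro/first 10 > Surgery/second 9 > Onc/first 8 > Onc/second 7 > Neuro/second 6.
Surgery/first (26): +50 → 120 left.
Fill Cardio first block (20 at 25) → 100 left.
Burn/first (20): +35 → 65 left.
Cardio/second (16): +30 → 35 left.
Burn/second: +35 of 45 at 14; pool empty.
Total = 26×50 + 25×20 + 20×35 + 16×30 + 14×35 = 3470.

3470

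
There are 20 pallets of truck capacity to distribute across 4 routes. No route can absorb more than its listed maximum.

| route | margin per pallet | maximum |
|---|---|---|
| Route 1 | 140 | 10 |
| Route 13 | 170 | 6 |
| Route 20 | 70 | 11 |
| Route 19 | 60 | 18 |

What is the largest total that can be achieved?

2700

Rank by margin per pallet: Route 13 170 > Route 1 140 > Route 20 70 > Route 19 60.
Route 13 takes 6 to reach its cap of 6 — 14 left.
Give Route 1 10 to hit its cap of 10 — 4 left.
Route 20 has room for 11 but only 4 remain, so it gets 4.
Total = 140×10 + 170×6 + 70×4 = 2700.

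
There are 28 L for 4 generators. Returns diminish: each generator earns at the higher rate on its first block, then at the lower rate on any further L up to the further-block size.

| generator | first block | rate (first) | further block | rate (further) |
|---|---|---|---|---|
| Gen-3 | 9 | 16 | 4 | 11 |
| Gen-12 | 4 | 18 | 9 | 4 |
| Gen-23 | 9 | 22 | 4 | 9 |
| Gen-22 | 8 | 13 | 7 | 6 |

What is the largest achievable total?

492

Treat each block as its own option and order by rate: Gen-23/T1 22 > Gen-12/T1 18 > Gen-3/T1 16 > Gen-22/T1 13 > Gen-3/T2 11 > Gen-23/T2 9 > Gen-22/T2 6 > Gen-12/T2 4.
Gen-23/T1 (22): +9 — 19 left.
Gen-12/T1 (18): +4 — 15 left.
Fill Gen-3 T1 block (9 at 16) — 6 left.
Gen-22 T1 at 13: only 6 left, fill 6.
Total = 22×9 + 18×4 + 16×9 + 13×6 = 492.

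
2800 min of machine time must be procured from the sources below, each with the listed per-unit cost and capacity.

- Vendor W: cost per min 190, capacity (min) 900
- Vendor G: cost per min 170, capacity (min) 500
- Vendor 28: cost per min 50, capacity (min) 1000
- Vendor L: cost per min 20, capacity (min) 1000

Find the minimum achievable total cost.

Fill from the cheapest source first.
Vendor L at 20: take all 1000 min ; 1800 still needed.
Vendor 28 at 50: take all 1000 min ; 800 still needed.
Vendor G (170): use full 500 ; 300 min to go.
Take 300 from Vendor W at 190 to finish.
Cost = 1000×20 + 1000×50 + 500×170 + 300×190 = 212000.

212000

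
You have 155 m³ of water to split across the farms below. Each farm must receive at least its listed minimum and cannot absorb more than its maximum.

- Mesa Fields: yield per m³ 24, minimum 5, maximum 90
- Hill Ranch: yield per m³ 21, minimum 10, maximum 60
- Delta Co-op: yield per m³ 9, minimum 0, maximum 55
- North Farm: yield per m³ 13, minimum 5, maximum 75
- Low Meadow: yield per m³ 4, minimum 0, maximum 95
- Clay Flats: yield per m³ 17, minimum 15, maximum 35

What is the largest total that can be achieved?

3425

Meeting every minimum uses 5+10+0+5+0+15 = 35 m³, leaving 120.
Order the farms by yield per m³: Mesa Fields 24 > Hill Ranch 21 > Clay Flats 17 > North Farm 13 > Delta Co-op 9 > Low Meadow 4.
Mesa Fields: +85 to 90 (cap) — 35 left.
Hill Ranch: +35 (room for 50) → 45. Pool exhausted.
Total = 24×90 + 21×45 + 13×5 + 17×15 = 3425.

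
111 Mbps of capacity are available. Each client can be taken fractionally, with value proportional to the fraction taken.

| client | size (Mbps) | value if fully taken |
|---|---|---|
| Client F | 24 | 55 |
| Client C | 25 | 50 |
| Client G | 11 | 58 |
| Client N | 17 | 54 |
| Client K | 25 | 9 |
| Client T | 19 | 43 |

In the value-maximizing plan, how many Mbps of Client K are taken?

15

Rank by value-to-size ratio: Client G 58/11≈5.27, Client N 54/17≈3.18, Client F 55/24≈2.29, Client T 43/19≈2.26, Client C 50/25≈2, Client K 9/25≈0.36.
Client G: take in full, 11 Mbps for value 58 ; 100 left.
Take all of Client N (17 Mbps, value 54) ; 83 Mbps left.
Take all of Client F (24 Mbps, value 55) ; 59 Mbps left.
All 19 Mbps of Client T fit (value 43) ; 40 remain.
Client C: take in full, 25 Mbps for value 50 ; 15 left.
Only 15 Mbps remain; take 15/25 of Client K for value 9×15/25 = 5.4.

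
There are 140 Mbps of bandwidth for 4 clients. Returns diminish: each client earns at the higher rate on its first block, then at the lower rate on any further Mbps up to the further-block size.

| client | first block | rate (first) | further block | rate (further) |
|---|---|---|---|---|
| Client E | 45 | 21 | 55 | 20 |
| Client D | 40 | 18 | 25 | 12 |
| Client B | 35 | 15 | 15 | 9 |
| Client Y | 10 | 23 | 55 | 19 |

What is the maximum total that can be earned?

2845

Treat each block as its own option and order by rate: Client Y/T1 23 > Client E/T1 21 > Client E/T2 20 > Client Y/T2 19 > Client D/T1 18 > Client B/T1 15 > Client D/T2 12 > Client B/T2 9.
Client Y T1 at 23: fill all 10 → 130 left.
Client E T1 at 21: fill all 45 → 85 left.
Client E/T2 (20): +55 → 30 left.
30 remain; put them into Client Y T2 at 19.
Total = 23×10 + 21×45 + 20×55 + 19×30 = 2845.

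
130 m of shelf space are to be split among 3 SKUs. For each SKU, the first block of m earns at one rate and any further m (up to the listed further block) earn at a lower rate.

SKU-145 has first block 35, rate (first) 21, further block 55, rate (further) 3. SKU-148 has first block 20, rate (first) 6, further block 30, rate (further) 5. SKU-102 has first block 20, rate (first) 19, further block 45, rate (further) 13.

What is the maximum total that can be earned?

1870

Treat each block as its own option and order by rate: SKU-145/T1 21 > SKU-102/T1 19 > SKU-102/T2 13 > SKU-148/T1 6 > SKU-148/T2 5 > SKU-145/T2 3.
SKU-145/T1 (21): +35 ; 95 left.
Fill SKU-102 T1 block (20 at 19) ; 75 left.
Fill SKU-102 T2 block (45 at 13) ; 30 left.
SKU-148/T1 (6): +20 ; 10 left.
10 remain; put them into SKU-148 T2 at 5.
Total = 21×35 + 19×20 + 13×45 + 6×20 + 5×10 = 1870.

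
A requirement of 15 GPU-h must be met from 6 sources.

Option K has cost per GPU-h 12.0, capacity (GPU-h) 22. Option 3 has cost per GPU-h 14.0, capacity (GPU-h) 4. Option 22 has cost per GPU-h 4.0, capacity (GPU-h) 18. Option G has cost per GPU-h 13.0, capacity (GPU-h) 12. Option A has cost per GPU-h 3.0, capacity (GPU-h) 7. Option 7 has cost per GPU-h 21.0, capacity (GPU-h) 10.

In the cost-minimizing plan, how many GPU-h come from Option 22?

Use sources in increasing cost order.
Option A at 3.0: take all 7 GPU-h → 8 still needed.
Take 8 from Option 22 at 4.0 to finish.
Option K, Option G, Option 3, Option 7: unused.

8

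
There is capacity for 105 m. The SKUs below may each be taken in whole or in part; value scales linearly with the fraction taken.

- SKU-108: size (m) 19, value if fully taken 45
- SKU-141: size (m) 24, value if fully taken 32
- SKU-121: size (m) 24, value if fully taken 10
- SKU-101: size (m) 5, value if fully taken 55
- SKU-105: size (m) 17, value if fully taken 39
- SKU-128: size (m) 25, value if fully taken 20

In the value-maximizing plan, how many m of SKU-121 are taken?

15

Sort by value density: SKU-101 55/5≈11, SKU-108 45/19≈2.37, SKU-105 39/17≈2.29, SKU-141 32/24≈1.33, SKU-128 20/25≈0.8, SKU-121 10/24≈0.417.
Take all of SKU-101 (5 m, value 55) ; 100 m left.
SKU-108: take in full, 19 m for value 45 ; 81 left.
All 17 m of SKU-105 fit (value 39) ; 64 remain.
SKU-141: take in full, 24 m for value 32 ; 40 left.
SKU-128: take in full, 25 m for value 20 ; 15 left.
Only 15 m remain; take 15/24 of SKU-121 for value 10×15/24 = 6.25.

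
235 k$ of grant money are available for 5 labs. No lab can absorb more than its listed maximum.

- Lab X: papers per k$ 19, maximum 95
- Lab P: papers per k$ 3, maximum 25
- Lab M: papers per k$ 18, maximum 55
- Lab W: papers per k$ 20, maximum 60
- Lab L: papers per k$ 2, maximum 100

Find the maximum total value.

4070

Order the labs by papers per k$: Lab W 20 > Lab X 19 > Lab M 18 > Lab P 3 > Lab L 2.
Lab W takes 60 to reach its cap of 60 ; 175 left.
Lab X: +95 to 95 (cap) ; 80 left.
Lab M: +55 to 55 (cap) ; 25 left.
Lab P: +25 to 25 (cap) ; 0 left.
Total = 19×95 + 3×25 + 18×55 + 20×60 = 4070.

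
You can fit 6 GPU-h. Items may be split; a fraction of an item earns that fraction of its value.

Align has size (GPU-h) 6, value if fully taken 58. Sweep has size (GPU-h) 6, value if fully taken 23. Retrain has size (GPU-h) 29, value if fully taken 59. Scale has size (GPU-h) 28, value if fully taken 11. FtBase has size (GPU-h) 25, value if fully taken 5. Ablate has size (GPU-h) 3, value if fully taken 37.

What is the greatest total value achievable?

Best value per unit of size first: Ablate 37/3≈12.3, Align 58/6≈9.67, Sweep 23/6≈3.83, Retrain 59/29≈2.03, Scale 11/28≈0.393, FtBase 5/25≈0.2.
All 3 GPU-h of Ablate fit (value 37) — 3 remain.
3 GPU-h left: a 3/6 share of Align gives 58×3/6 = 29.
Total value = 66.

66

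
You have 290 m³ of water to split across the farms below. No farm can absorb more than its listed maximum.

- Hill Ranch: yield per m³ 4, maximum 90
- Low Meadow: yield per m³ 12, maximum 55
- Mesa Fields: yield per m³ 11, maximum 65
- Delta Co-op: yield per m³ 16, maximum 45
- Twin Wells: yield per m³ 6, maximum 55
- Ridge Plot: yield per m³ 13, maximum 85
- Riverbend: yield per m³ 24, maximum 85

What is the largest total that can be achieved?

4745

Order the farms by yield per m³: Riverbend 24 > Delta Co-op 16 > Ridge Plot 13 > Low Meadow 12 > Mesa Fields 11 > Twin Wells 6 > Hill Ranch 4.
Riverbend: +85 to 85 (cap) — 205 left.
Delta Co-op takes 45 to reach its cap of 45 — 160 left.
Ridge Plot: +85 to 85 (cap) — 75 left.
Low Meadow: +55 to 55 (cap) — 20 left.
Mesa Fields: +20 (room for 65) → 20. Pool exhausted.
Total = 12×55 + 11×20 + 16×45 + 13×85 + 24×85 = 4745.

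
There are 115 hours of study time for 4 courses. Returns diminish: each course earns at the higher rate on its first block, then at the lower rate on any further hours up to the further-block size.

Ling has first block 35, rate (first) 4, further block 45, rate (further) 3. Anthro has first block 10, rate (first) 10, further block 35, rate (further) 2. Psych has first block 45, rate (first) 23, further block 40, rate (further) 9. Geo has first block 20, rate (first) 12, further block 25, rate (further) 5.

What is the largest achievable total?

Rank every tier by rate: Psych/tier1 23 > Geo/tier1 12 > Anthro/tier1 10 > Psych/tier2 9 > Geo/tier2 5 > Ling/tier1 4 > Ling/tier2 3 > Anthro/tier2 2.
Psych/tier1 (23): +45 ; 70 left.
Geo/tier1 (12): +20 ; 50 left.
Fill Anthro tier1 block (10 at 10) ; 40 left.
Psych tier2 at 9: fill all 40 ; 0 left.
Total = 23×45 + 12×20 + 10×10 + 9×40 = 1735.

1735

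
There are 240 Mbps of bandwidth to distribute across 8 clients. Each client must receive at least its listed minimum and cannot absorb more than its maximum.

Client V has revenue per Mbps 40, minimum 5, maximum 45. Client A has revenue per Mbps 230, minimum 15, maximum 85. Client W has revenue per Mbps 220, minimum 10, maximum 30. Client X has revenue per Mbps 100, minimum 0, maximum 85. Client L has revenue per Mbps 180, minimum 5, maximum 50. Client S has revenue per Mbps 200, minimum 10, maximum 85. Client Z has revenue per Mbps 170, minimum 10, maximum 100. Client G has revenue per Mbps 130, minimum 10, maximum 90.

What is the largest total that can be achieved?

49050

Meeting every minimum uses 5+15+10+0+5+10+10+10 = 65 Mbps, leaving 175.
Rank by revenue per Mbps: Client A 230 > Client W 220 > Client S 200 > Client L 180 > Client Z 170 > Client G 130 > Client X 100 > Client V 40.
Give Client A 70 more to hit its cap of 85 → 105 left.
Client W: +20 to 30 (cap) → 85 left.
Give Client S 75 more to hit its cap of 85 → 10 left.
Client L: +10 (room for 45) → 15. Pool exhausted.
Total = 40×5 + 230×85 + 220×30 + 180×15 + 200×85 + 170×10 + 130×10 = 49050.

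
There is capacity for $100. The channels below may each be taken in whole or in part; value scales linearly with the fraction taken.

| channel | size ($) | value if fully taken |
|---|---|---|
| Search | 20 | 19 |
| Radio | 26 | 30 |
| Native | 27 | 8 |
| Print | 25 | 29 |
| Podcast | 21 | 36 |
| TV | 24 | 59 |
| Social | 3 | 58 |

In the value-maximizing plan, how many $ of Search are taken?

1

Rank by value-to-size ratio: Social 58/3≈19.3, TV 59/24≈2.46, Podcast 36/21≈1.71, Print 29/25≈1.16, Radio 30/26≈1.15, Search 19/20≈0.95, Native 8/27≈0.296.
Take all of Social (3 $, value 58) ; 97 $ left.
All 24 $ of TV fit (value 59) ; 73 remain.
All 21 $ of Podcast fit (value 36) ; 52 remain.
All 25 $ of Print fit (value 29) ; 27 remain.
Take all of Radio (26 $, value 30) ; 1 $ left.
1 $ left: a 1/20 share of Search gives 19×1/20 = 0.95.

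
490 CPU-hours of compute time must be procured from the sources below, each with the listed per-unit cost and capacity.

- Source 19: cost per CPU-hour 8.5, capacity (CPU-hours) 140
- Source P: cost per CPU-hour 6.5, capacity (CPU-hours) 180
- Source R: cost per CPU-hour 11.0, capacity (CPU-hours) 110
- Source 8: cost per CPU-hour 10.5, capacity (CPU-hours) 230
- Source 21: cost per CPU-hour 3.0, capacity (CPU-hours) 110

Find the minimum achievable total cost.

Fill from the cheapest source first.
Source 21 (3.0): use full 110 — 380 CPU-hours to go.
Source P (6.5): use full 180 — 200 CPU-hours to go.
Source 19 at 8.5: take all 140 CPU-hours — 60 still needed.
Source 8 (10.5): take the remaining 60 — done.
Source R: unused.
Cost = 110×3.0 + 180×6.5 + 140×8.5 + 60×10.5 = 3320.

3320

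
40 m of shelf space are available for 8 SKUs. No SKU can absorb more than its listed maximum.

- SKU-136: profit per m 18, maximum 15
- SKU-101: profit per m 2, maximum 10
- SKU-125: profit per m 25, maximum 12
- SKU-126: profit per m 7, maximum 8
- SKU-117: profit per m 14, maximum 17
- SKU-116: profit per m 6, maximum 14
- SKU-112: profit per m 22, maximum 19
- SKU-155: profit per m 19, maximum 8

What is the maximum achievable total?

Order the SKUs by profit per m: SKU-125 25 > SKU-112 22 > SKU-155 19 > SKU-136 18 > SKU-117 14 > SKU-126 7 > SKU-116 6 > SKU-101 2.
SKU-125 takes 12 to reach its cap of 12 ; 28 left.
Give SKU-112 19 to hit its cap of 19 ; 9 left.
Give SKU-155 8 to hit its cap of 8 ; 1 left.
Only 1 left; SKU-136 takes them to reach 1.
Total = 18×1 + 25×12 + 22×19 + 19×8 = 888.

888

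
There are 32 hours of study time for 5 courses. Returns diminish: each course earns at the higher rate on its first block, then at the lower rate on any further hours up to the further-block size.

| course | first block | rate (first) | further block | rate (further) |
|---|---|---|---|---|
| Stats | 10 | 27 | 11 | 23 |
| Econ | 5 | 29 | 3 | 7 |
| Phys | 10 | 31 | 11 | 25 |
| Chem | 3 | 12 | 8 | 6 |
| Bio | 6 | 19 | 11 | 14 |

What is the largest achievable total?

900

Treat each block as its own option and order by rate: Phys/tier1 31 > Econ/tier1 29 > Stats/tier1 27 > Phys/tier2 25 > Stats/tier2 23 > Bio/tier1 19 > Bio/tier2 14 > Chem/tier1 12 > Econ/tier2 7 > Chem/tier2 6.
Fill Phys tier1 block (10 at 31) → 22 left.
Econ/tier1 (29): +5 → 17 left.
Fill Stats tier1 block (10 at 27) → 7 left.
Phys/tier2: +7 of 11 at 25; pool empty.
Total = 31×10 + 29×5 + 27×10 + 25×7 = 900.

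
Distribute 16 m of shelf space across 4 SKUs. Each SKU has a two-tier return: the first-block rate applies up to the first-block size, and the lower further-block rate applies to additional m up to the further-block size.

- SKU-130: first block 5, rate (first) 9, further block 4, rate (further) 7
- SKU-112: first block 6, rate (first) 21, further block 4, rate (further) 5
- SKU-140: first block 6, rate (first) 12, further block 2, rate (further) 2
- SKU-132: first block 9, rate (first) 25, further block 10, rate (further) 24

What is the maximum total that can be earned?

Treat each block as its own option and order by rate: SKU-132/T1 25 > SKU-132/T2 24 > SKU-112/T1 21 > SKU-140/T1 12 > SKU-130/T1 9 > SKU-130/T2 7 > SKU-112/T2 5 > SKU-140/T2 2.
SKU-132 T1 at 25: fill all 9 → 7 left.
SKU-132/T2: +7 of 10 at 24; pool empty.
Total = 25×9 + 24×7 = 393.

393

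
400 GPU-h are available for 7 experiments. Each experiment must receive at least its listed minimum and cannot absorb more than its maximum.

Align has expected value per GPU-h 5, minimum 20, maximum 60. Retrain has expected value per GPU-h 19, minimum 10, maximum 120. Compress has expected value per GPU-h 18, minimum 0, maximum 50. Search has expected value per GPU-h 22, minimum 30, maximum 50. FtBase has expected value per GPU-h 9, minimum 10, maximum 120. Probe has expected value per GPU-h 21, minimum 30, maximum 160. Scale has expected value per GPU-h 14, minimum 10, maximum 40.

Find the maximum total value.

Meeting every minimum uses 20+10+0+30+10+30+10 = 110 GPU-h, leaving 290.
Order the experiments by expected value per GPU-h: Search 22 > Probe 21 > Retrain 19 > Compress 18 > Scale 14 > FtBase 9 > Align 5.
Search: +20 to 50 (cap) → 270 left.
Probe: +130 to 160 (cap) → 140 left.
Retrain: +110 to 120 (cap) → 30 left.
Compress has room for 50 more but only 30 remain, so it gets 30.
Total = 5×20 + 19×120 + 18×30 + 22×50 + 9×10 + 21×160 + 14×10 = 7610.

7610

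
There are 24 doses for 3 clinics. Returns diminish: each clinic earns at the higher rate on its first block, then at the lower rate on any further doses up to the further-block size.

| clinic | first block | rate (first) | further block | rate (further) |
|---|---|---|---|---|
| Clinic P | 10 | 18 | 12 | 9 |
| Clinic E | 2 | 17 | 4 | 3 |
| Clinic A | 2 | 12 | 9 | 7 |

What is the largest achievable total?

Treat each block as its own option and order by rate: Clinic P/T1 18 > Clinic E/T1 17 > Clinic A/T1 12 > Clinic P/T2 9 > Clinic A/T2 7 > Clinic E/T2 3.
Clinic P T1 at 18: fill all 10 → 14 left.
Clinic E/T1 (17): +2 → 12 left.
Clinic A/T1 (12): +2 → 10 left.
Clinic P T2 at 9: only 10 left, fill 10.
Total = 18×10 + 17×2 + 12×2 + 9×10 = 328.

328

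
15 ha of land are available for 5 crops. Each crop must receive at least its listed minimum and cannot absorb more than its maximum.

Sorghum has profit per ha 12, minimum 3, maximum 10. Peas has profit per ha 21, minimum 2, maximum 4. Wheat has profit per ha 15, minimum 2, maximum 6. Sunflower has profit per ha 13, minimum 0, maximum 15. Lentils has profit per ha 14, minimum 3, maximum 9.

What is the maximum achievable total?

Meeting every minimum uses 3+2+2+0+3 = 10 ha, leaving 5.
Rank by profit per ha: Peas 21 > Wheat 15 > Lentils 14 > Sunflower 13 > Sorghum 12.
Peas takes 2 more to reach its cap of 4 → 3 left.
Wheat has room for 4 more but only 3 remain, so it gets 5.
Total = 12×3 + 21×4 + 15×5 + 14×3 = 237.

237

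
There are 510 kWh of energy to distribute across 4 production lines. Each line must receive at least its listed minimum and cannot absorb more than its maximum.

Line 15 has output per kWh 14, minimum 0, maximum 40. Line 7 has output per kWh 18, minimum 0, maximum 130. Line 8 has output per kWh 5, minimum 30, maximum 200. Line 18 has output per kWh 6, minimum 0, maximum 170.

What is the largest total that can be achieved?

Meeting every minimum uses 0+0+30+0 = 30 kWh, leaving 480.
Order the production lines by output per kWh: Line 7 18 > Line 15 14 > Line 18 6 > Line 8 5.
Line 7: +130 to 130 (cap) — 350 left.
Line 15: +40 to 40 (cap) — 310 left.
Give Line 18 170 more to hit its cap of 170 — 140 left.
Line 8: +140 (room for 170) → 170. Pool exhausted.
Total = 14×40 + 18×130 + 5×170 + 6×170 = 4770.

4770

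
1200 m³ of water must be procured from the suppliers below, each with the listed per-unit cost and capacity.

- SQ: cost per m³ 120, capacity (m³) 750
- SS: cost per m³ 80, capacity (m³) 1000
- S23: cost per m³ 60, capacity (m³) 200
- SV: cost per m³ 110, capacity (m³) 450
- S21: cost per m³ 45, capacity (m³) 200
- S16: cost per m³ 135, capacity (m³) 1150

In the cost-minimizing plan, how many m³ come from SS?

Fill from the cheapest supplier first.
Take 200 from S21 at 45 ; need 1000 more.
S23 (60): use full 200 ; 800 m³ to go.
SS at 80: take 800 of its 1000 ; requirement met.
SV, SQ, S16: unused.

800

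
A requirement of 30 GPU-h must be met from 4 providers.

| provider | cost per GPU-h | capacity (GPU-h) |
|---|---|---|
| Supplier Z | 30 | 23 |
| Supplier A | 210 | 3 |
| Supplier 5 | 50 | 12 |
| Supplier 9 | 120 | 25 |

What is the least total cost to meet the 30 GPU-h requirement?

Fill from the cheapest provider first.
Supplier Z at 30: take all 23 GPU-h ; 7 still needed.
Take 7 from Supplier 5 at 50 to finish.
Supplier 9, Supplier A: unused.
Cost = 23×30 + 7×50 = 1040.

1040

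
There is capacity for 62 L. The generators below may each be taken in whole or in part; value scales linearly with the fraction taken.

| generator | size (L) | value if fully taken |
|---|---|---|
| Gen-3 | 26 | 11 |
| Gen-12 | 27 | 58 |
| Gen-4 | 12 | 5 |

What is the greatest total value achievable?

Rank by value-to-size ratio: Gen-12 58/27≈2.15, Gen-3 11/26≈0.423, Gen-4 5/12≈0.417.
Gen-12: take in full, 27 L for value 58 → 35 left.
All 26 L of Gen-3 fit (value 11) → 9 remain.
9 L left: a 9/12 share of Gen-4 gives 5×9/12 = 3.75.
Total value = 72.75.

72.75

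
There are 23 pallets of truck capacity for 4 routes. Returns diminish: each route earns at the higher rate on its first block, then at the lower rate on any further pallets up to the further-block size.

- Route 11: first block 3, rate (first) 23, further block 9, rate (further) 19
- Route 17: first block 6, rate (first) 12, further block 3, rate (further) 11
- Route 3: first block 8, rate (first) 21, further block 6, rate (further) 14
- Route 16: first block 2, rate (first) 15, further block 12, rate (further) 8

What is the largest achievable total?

452

Order all 8 blocks by rate: Route 11/tier1 23 > Route 3/tier1 21 > Route 11/tier2 19 > Route 16/tier1 15 > Route 3/tier2 14 > Route 17/tier1 12 > Route 17/tier2 11 > Route 16/tier2 8.
Route 11/tier1 (23): +3 — 20 left.
Route 3/tier1 (21): +8 — 12 left.
Route 11/tier2 (19): +9 — 3 left.
Route 16/tier1 (15): +2 — 1 left.
Route 3 tier2 at 14: only 1 left, fill 1.
Total = 23×3 + 21×8 + 19×9 + 15×2 + 14×1 = 452.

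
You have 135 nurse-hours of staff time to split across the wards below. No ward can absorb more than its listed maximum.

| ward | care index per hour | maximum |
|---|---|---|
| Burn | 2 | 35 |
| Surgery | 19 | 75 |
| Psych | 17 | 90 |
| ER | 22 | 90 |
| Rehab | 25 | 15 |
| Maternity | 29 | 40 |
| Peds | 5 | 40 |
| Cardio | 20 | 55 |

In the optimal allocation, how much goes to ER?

80

Rank by care index per hour: Maternity 29 > Rehab 25 > ER 22 > Cardio 20 > Surgery 19 > Psych 17 > Peds 5 > Burn 2.
Maternity takes 40 to reach its cap of 40 — 95 left.
Rehab: +15 to 15 (cap) — 80 left.
ER: +80 (room for 90) → 80. Pool exhausted.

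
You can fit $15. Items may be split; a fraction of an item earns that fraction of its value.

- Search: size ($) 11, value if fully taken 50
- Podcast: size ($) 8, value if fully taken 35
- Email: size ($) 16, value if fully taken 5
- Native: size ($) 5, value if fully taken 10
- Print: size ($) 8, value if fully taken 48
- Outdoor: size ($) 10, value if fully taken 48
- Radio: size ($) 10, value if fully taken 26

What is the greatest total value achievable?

Sort by value density: Print 48/8≈6, Outdoor 48/10≈4.8, Search 50/11≈4.55, Podcast 35/8≈4.38, Radio 26/10≈2.6, Native 10/5≈2, Email 5/16≈0.312.
Take all of Print (8 $, value 48) → 7 $ left.
7 $ left: a 7/10 share of Outdoor gives 48×7/10 = 33.6.
Total value = 81.6.

81.6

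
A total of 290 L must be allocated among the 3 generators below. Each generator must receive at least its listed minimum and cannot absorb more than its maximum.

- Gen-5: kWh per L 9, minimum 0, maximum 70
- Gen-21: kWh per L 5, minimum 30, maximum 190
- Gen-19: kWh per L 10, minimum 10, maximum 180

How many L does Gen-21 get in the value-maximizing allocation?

40

Meeting every minimum uses 0+30+10 = 40 L, leaving 250.
Rank by kWh per L: Gen-19 10 > Gen-5 9 > Gen-21 5.
Gen-19: +170 to 180 (cap) ; 80 left.
Gen-5 takes 70 more to reach its cap of 70 ; 10 left.
Gen-21: +10 (room for 160) → 40. Pool exhausted.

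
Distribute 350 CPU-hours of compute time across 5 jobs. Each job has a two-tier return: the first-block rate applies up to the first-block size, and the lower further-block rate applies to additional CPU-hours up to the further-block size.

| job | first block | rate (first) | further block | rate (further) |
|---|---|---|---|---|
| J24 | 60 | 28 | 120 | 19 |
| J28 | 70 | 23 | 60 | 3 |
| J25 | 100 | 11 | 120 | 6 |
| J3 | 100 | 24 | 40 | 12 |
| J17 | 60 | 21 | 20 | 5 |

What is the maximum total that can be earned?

8090

Rank every tier by rate: J24/first 28 > J3/first 24 > J28/first 23 > J17/first 21 > J24/second 19 > J3/second 12 > J25/first 11 > J25/second 6 > J17/second 5 > J28/second 3.
J24/first (28): +60 → 290 left.
Fill J3 first block (100 at 24) → 190 left.
J28 first at 23: fill all 70 → 120 left.
J17 first at 21: fill all 60 → 60 left.
60 remain; put them into J24 second at 19.
Total = 28×60 + 24×100 + 23×70 + 21×60 + 19×60 = 8090.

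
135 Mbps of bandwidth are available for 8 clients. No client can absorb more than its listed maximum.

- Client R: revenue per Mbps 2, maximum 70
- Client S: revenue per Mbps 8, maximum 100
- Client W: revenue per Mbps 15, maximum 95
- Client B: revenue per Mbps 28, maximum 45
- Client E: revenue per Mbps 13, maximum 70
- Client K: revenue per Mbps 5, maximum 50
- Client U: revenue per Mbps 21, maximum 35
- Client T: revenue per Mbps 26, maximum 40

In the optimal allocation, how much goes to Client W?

Rank by revenue per Mbps: Client B 28 > Client T 26 > Client U 21 > Client W 15 > Client E 13 > Client S 8 > Client K 5 > Client R 2.
Client B: +45 to 45 (cap) ; 90 left.
Client T: +40 to 40 (cap) ; 50 left.
Give Client U 35 to hit its cap of 35 ; 15 left.
Only 15 left; Client W takes them to reach 15.

15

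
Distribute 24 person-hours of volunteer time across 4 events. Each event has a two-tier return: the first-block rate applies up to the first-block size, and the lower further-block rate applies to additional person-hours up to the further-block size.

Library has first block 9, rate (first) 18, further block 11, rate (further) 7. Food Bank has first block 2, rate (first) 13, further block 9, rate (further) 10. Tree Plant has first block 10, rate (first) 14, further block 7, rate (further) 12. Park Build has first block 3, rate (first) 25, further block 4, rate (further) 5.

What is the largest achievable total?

Treat each block as its own option and order by rate: Park Build/first 25 > Library/first 18 > Tree Plant/first 14 > Food Bank/first 13 > Tree Plant/second 12 > Food Bank/second 10 > Library/second 7 > Park Build/second 5.
Park Build/first (25): +3 — 21 left.
Library first at 18: fill all 9 — 12 left.
Tree Plant/first (14): +10 — 2 left.
Food Bank first at 13: fill all 2 — 0 left.
Total = 25×3 + 18×9 + 14×10 + 13×2 = 403.

403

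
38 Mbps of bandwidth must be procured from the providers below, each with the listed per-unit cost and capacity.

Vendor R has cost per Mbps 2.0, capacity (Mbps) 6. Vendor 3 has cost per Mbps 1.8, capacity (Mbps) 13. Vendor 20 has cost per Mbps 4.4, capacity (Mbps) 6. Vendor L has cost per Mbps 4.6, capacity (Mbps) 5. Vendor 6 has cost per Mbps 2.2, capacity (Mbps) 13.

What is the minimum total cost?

90.4

Cheapest first:
Vendor 3 (1.8): use full 13 ; 25 Mbps to go.
Take 6 from Vendor R at 2.0 ; need 19 more.
Vendor 6 (2.2): use full 13 ; 6 Mbps to go.
Vendor 20 at 4.4: take all 6 Mbps ; 0 still needed.
Vendor L: unused.
Cost = 13×1.8 + 6×2.0 + 13×2.2 + 6×4.4 = 90.4.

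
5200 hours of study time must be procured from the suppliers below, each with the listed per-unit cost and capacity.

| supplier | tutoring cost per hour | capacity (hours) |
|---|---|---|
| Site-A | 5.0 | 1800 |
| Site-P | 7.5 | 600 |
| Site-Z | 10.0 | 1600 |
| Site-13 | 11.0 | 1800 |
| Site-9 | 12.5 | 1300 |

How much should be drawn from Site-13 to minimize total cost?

Cheapest first:
Take 1800 from Site-A at 5.0 → need 3400 more.
Take 600 from Site-P at 7.5 → need 2800 more.
Take 1600 from Site-Z at 10.0 → need 1200 more.
Site-13 (11.0): take the remaining 1200 → done.
Site-9: unused.

1200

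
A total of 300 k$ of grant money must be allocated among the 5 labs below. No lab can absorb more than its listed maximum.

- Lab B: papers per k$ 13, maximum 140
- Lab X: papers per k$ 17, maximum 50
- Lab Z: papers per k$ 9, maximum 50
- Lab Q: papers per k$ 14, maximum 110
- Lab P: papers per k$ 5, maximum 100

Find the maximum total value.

Rank by papers per k$: Lab X 17 > Lab Q 14 > Lab B 13 > Lab Z 9 > Lab P 5.
Lab X takes 50 to reach its cap of 50 → 250 left.
Give Lab Q 110 to hit its cap of 110 → 140 left.
Give Lab B 140 to hit its cap of 140 → 0 left.
Total = 13×140 + 17×50 + 14×110 = 4210.

4210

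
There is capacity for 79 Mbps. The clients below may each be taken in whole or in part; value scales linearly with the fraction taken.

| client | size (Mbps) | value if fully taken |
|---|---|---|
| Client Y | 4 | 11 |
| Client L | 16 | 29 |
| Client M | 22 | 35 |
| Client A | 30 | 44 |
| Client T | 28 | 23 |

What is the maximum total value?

Best value per unit of size first: Client Y 11/4≈2.75, Client L 29/16≈1.81, Client M 35/22≈1.59, Client A 44/30≈1.47, Client T 23/28≈0.821.
Client Y: take in full, 4 Mbps for value 11 → 75 left.
All 16 Mbps of Client L fit (value 29) → 59 remain.
Take all of Client M (22 Mbps, value 35) → 37 Mbps left.
Client A: take in full, 30 Mbps for value 44 → 7 left.
Only 7 Mbps remain; take 7/28 of Client T for value 23×7/28 = 5.75.
Total value = 124.75.

124.75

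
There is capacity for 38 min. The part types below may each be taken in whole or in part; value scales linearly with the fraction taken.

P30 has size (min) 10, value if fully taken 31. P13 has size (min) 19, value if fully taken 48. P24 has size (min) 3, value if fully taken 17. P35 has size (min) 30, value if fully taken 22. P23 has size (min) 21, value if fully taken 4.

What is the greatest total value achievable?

100.4

Sort by value density: P24 17/3≈5.67, P30 31/10≈3.1, P13 48/19≈2.53, P35 22/30≈0.733, P23 4/21≈0.19.
P24: take in full, 3 min for value 17 ; 35 left.
P30: take in full, 10 min for value 31 ; 25 left.
Take all of P13 (19 min, value 48) ; 6 min left.
Only 6 min remain; take 6/30 of P35 for value 22×6/30 = 4.4.
Total value = 100.4.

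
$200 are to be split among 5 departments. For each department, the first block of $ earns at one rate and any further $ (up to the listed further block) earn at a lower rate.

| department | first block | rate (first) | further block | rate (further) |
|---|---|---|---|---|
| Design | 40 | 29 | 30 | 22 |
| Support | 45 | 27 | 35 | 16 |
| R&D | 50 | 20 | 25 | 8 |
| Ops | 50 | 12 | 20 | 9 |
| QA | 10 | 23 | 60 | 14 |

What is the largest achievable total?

4665

Order all 10 blocks by rate: Design/tier1 29 > Support/tier1 27 > QA/tier1 23 > Design/tier2 22 > R&D/tier1 20 > Support/tier2 16 > QA/tier2 14 > Ops/tier1 12 > Ops/tier2 9 > R&D/tier2 8.
Design/tier1 (29): +40 — 160 left.
Fill Support tier1 block (45 at 27) — 115 left.
Fill QA tier1 block (10 at 23) — 105 left.
Fill Design tier2 block (30 at 22) — 75 left.
Fill R&D tier1 block (50 at 20) — 25 left.
Support/tier2: +25 of 35 at 16; pool empty.
Total = 29×40 + 27×45 + 23×10 + 22×30 + 20×50 + 16×25 = 4665.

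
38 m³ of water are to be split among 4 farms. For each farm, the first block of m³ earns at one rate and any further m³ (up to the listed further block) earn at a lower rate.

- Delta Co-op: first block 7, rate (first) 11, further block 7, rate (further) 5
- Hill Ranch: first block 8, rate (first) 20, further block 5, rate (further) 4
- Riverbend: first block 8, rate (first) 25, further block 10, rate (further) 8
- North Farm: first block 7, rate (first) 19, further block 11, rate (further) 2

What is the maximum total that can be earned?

634

Rank every tier by rate: Riverbend/tier1 25 > Hill Ranch/tier1 20 > North Farm/tier1 19 > Delta Co-op/tier1 11 > Riverbend/tier2 8 > Delta Co-op/tier2 5 > Hill Ranch/tier2 4 > North Farm/tier2 2.
Fill Riverbend tier1 block (8 at 25) ; 30 left.
Hill Ranch tier1 at 20: fill all 8 ; 22 left.
North Farm tier1 at 19: fill all 7 ; 15 left.
Delta Co-op tier1 at 11: fill all 7 ; 8 left.
Riverbend tier2 at 8: only 8 left, fill 8.
Total = 25×8 + 20×8 + 19×7 + 11×7 + 8×8 = 634.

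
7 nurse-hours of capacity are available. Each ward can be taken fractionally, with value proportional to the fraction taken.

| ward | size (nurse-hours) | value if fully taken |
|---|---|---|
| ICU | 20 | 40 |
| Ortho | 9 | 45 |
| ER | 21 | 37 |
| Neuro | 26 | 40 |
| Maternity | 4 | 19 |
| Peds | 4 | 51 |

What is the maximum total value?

66

Sort by value density: Peds 51/4≈12.8, Ortho 45/9≈5, Maternity 19/4≈4.75, ICU 40/20≈2, ER 37/21≈1.76, Neuro 40/26≈1.54.
All 4 nurse-hours of Peds fit (value 51) ; 3 remain.
3 nurse-hours left: a 3/9 share of Ortho gives 45×3/9 = 15.
Total value = 66.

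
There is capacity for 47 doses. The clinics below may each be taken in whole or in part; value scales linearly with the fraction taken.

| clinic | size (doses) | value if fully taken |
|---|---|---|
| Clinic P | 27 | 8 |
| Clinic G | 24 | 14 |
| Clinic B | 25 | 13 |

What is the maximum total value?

Best value per unit of size first: Clinic G 14/24≈0.583, Clinic B 13/25≈0.52, Clinic P 8/27≈0.296.
All 24 doses of Clinic G fit (value 14) — 23 remain.
23 doses left: a 23/25 share of Clinic B gives 13×23/25 = 11.96.
Total value = 25.96.

25.96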